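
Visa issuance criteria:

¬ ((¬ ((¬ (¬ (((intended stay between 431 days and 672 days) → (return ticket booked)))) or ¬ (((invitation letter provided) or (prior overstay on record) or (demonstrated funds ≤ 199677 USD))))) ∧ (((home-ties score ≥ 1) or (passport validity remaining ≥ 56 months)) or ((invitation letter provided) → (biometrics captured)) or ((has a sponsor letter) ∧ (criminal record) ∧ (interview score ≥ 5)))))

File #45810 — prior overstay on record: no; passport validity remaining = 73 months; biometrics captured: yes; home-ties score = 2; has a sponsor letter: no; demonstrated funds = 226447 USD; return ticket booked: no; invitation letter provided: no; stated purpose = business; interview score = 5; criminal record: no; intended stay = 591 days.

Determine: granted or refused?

Granted

Atomic conditions:
  intended stay between 431 days and 672 days: 591 in [431, 672] is true
  return ticket booked: no → false
  invitation letter provided: no → false
  prior overstay on record: no → false
  demonstrated funds ≤ 199677 USD: 226447 ≤ 199677 is false
  home-ties score ≥ 1: 2 ≥ 1 is true
  passport validity remaining ≥ 56 months: 73 ≥ 56 is true
  biometrics captured: yes → true
  has a sponsor letter: no → false
  criminal record: no → false
  interview score ≥ 5: 5 ≥ 5 is true
Combine:
[1.1.1.1.1.1] true → false = false
[1.1.1.1.1] NOT false = true
[1.1.1.1] NOT true = false
[1.1.1.2.1] false OR false OR false = false
[1.1.1.2] NOT false = true
[1.1.1] false OR true = true
[1.1] NOT true = false
[1.2.1] true OR true = true
[1.2.2] false → true (antecedent false ⇒ implication holds) = true
[1.2.3] false AND false AND true = false
[1.2] true OR true OR false = true
[1] false AND true = false
[root] NOT false = true
Overall: true → granted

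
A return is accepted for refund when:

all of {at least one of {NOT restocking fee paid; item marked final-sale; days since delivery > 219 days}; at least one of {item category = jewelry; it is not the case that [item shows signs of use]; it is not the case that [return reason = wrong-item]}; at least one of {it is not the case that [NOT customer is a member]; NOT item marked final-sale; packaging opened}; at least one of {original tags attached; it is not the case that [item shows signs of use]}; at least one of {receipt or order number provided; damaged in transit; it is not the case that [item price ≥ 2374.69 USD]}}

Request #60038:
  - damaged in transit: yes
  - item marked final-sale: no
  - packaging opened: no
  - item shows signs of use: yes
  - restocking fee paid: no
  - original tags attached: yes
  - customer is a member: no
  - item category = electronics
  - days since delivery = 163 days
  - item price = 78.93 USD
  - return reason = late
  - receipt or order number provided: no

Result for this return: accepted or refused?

Accepted

Atomic conditions:
  NOT restocking fee paid: no → true
  item marked final-sale: no → false
  days since delivery > 219 days: 163 > 219 is false
  item category = jewelry: electronics == jewelry is false
  item shows signs of use: yes → true
  return reason = wrong-item: late == wrong-item is false
  NOT customer is a member: no → true
  NOT item marked final-sale: no → true
  packaging opened: no → false
  original tags attached: yes → true
  receipt or order number provided: no → false
  damaged in transit: yes → true
  item price ≥ 2374.69 USD: 78.93 ≥ 2374.69 is false
Combine:
[1] true OR false OR false = true
[2.2] NOT true = false
[2.3] NOT false = true
[2] false OR false OR true = true
[3.1] NOT true = false
[3] false OR true OR false = true
[4.2] NOT true = false
[4] true OR false = true
[5.3] NOT false = true
[5] false OR true OR true = true
[root] true AND true AND true AND true AND true = true
Overall: true → accepted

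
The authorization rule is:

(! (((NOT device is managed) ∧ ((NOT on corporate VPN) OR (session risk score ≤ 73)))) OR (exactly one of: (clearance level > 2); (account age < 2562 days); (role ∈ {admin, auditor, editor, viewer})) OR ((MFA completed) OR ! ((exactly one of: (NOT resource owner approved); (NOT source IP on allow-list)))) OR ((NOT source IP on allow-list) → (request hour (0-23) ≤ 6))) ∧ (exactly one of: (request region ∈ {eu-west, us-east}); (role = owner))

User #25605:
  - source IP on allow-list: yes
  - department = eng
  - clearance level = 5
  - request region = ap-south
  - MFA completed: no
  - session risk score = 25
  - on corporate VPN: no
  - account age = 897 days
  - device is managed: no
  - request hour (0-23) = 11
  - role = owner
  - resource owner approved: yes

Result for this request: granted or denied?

Atomic conditions:
  NOT device is managed: no → true
  NOT on corporate VPN: no → true
  session risk score ≤ 73: 25 ≤ 73 is true
  clearance level > 2: 5 > 2 is true
  account age < 2562 days: 897 < 2562 is true
  role ∈ {admin, auditor, editor, viewer}: owner is not in the set → false
  MFA completed: no → false
  NOT resource owner approved: yes → false
  NOT source IP on allow-list: yes → false
  request hour (0-23) ≤ 6: 11 ≤ 6 is false
  request region ∈ {eu-west, us-east}: ap-south is not in the set → false
  role = owner: owner == owner is true
Combine:
[1.1.1.2] true OR true = true
[1.1.1] true AND true = true
[1.1] NOT true = false
[1.2] exactly-one(true, true, false) = false
[1.3.2.1] exactly-one(false, false) = false
[1.3.2] NOT false = true
[1.3] false OR true = true
[1.4] false → false (antecedent false ⇒ implication holds) = true
[1] false OR false OR true OR true = true
[2] exactly-one(false, true) = true
[root] true AND true = true
Overall: true → granted

Granted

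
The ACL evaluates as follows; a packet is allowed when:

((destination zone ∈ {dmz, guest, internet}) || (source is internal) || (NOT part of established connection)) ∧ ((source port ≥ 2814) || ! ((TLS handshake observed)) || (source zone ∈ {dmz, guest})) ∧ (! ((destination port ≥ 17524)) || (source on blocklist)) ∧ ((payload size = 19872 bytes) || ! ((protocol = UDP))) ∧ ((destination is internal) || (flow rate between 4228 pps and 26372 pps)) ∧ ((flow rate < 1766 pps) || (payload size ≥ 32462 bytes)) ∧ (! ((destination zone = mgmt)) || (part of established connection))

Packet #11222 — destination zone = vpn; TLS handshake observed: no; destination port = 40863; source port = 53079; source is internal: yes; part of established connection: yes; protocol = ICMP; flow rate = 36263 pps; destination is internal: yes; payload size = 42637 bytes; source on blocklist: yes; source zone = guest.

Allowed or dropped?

Atomic conditions:
  destination zone ∈ {dmz, guest, internet}: vpn is not in the set → false
  source is internal: yes → true
  NOT part of established connection: yes → false
  source port ≥ 2814: 53079 ≥ 2814 is true
  TLS handshake observed: no → false
  source zone ∈ {dmz, guest}: guest is in the set → true
  destination port ≥ 17524: 40863 ≥ 17524 is true
  source on blocklist: yes → true
  payload size = 19872 bytes: 42637 == 19872 is false
  protocol = UDP: ICMP == UDP is false
  destination is internal: yes → true
  flow rate between 4228 pps and 26372 pps: 36263 in [4228, 26372] is false
  flow rate < 1766 pps: 36263 < 1766 is false
  payload size ≥ 32462 bytes: 42637 ≥ 32462 is true
  destination zone = mgmt: vpn == mgmt is false
  part of established connection: yes → true
Combine:
[1] false OR true OR false = true
[2.2] NOT false = true
[2] true OR true OR true = true
[3.1] NOT true = false
[3] false OR true = true
[4.2] NOT false = true
[4] false OR true = true
[5] true OR false = true
[6] false OR true = true
[7.1] NOT false = true
[7] true OR true = true
[root] true AND true AND true AND true AND true AND true AND true = true
Overall: true → allowed

Allowed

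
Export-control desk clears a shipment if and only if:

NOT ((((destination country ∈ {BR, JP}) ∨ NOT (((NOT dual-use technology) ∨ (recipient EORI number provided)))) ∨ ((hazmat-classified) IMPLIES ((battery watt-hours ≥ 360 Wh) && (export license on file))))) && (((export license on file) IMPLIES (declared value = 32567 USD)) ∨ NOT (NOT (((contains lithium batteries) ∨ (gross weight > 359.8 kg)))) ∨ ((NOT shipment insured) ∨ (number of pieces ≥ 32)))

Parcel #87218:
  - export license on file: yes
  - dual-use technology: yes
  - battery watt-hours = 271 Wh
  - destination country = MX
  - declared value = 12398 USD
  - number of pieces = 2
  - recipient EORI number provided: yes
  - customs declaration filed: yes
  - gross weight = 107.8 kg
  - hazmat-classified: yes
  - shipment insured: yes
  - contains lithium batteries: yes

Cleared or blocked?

Cleared

Atomic conditions:
  destination country ∈ {BR, JP}: MX is not in the set → false
  NOT dual-use technology: yes → false
  recipient EORI number provided: yes → true
  hazmat-classified: yes → true
  battery watt-hours ≥ 360 Wh: 271 ≥ 360 is false
  export license on file: yes → true
  declared value = 32567 USD: 12398 == 32567 is false
  contains lithium batteries: yes → true
  gross weight > 359.8 kg: 107.8 > 359.8 is false
  NOT shipment insured: yes → false
  number of pieces ≥ 32: 2 ≥ 32 is false
Combine:
[1.1.1.2.1] false OR true = true
[1.1.1.2] NOT true = false
[1.1.1] false OR false = false
[1.1.2.2] false AND true = false
[1.1.2] true → false = false
[1.1] false OR false = false
[1] NOT false = true
[2.1] true → false = false
[2.2.1.1] true OR false = true
[2.2.1] NOT true = false
[2.2] NOT false = true
[2.3] false OR false = false
[2] false OR true OR false = true
[root] true AND true = true
Overall: true → cleared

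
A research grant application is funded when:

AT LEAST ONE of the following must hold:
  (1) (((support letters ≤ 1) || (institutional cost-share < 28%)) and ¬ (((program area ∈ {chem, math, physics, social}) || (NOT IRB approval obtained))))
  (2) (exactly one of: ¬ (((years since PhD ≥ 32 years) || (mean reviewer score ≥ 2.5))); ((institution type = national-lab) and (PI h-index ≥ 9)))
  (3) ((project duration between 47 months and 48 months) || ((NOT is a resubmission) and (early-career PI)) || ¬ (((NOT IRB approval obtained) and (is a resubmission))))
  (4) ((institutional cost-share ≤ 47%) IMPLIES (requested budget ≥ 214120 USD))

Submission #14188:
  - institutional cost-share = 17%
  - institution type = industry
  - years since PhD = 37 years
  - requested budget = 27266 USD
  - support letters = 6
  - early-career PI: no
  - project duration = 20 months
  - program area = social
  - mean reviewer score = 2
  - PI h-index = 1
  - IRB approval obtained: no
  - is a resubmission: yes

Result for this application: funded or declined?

Atomic conditions:
  support letters ≤ 1: 6 ≤ 1 is false
  institutional cost-share < 28%: 17 < 28 is true
  program area ∈ {chem, math, physics, social}: social is in the set → true
  NOT IRB approval obtained: no → true
  years since PhD ≥ 32 years: 37 ≥ 32 is true
  mean reviewer score ≥ 2.5: 2 ≥ 2.5 is false
  institution type = national-lab: industry == national-lab is false
  PI h-index ≥ 9: 1 ≥ 9 is false
  project duration between 47 months and 48 months: 20 in [47, 48] is false
  NOT is a resubmission: yes → false
  early-career PI: no → false
  is a resubmission: yes → true
  institutional cost-share ≤ 47%: 17 ≤ 47 is true
  requested budget ≥ 214120 USD: 27266 ≥ 214120 is false
Combine:
[1.1] false OR true = true
[1.2.1] true OR true = true
[1.2] NOT true = false
[1] true AND false = false
[2.1.1] true OR false = true
[2.1] NOT true = false
[2.2] false AND false = false
[2] exactly-one(false, false) = false
[3.2] false AND false = false
[3.3.1] true AND true = true
[3.3] NOT true = false
[3] false OR false OR false = false
[4] true → false = false
[root] false OR false OR false OR false = false
Overall: false → declined

Declined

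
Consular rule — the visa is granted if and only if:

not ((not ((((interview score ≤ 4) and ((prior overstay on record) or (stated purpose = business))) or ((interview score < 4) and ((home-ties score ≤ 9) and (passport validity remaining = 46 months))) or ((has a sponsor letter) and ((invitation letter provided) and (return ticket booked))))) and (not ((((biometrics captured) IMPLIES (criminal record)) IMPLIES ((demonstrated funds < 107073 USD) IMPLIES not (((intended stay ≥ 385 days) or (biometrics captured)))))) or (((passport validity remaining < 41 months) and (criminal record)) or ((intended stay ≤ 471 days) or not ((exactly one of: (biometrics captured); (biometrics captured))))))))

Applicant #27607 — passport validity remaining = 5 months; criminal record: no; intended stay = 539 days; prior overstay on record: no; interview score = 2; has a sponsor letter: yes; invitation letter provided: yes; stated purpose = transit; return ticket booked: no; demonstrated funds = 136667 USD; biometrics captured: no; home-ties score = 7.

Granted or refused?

Refused

Atomic conditions:
  interview score ≤ 4: 2 ≤ 4 is true
  prior overstay on record: no → false
  stated purpose = business: transit == business is false
  interview score < 4: 2 < 4 is true
  home-ties score ≤ 9: 7 ≤ 9 is true
  passport validity remaining = 46 months: 5 == 46 is false
  has a sponsor letter: yes → true
  invitation letter provided: yes → true
  return ticket booked: no → false
  biometrics captured: no → false
  criminal record: no → false
  demonstrated funds < 107073 USD: 136667 < 107073 is false
  intended stay ≥ 385 days: 539 ≥ 385 is true
  passport validity remaining < 41 months: 5 < 41 is true
  intended stay ≤ 471 days: 539 ≤ 471 is false
Combine:
[1.1.1.1.2] false OR false = false
[1.1.1.1] true AND false = false
[1.1.1.2.2] true AND false = false
[1.1.1.2] true AND false = false
[1.1.1.3.2] true AND false = false
[1.1.1.3] true AND false = false
[1.1.1] false OR false OR false = false
[1.1] NOT false = true
[1.2.1.1.1] false → false (antecedent false ⇒ implication holds) = true
[1.2.1.1.2.2.1] true OR false = true
[1.2.1.1.2.2] NOT true = false
[1.2.1.1.2] false → false (antecedent false ⇒ implication holds) = true
[1.2.1.1] true → true = true
[1.2.1] NOT true = false
[1.2.2.1] true AND false = false
[1.2.2.2.2.1] exactly-one(false, false) = false
[1.2.2.2.2] NOT false = true
[1.2.2.2] false OR true = true
[1.2.2] false OR true = true
[1.2] false OR true = true
[1] true AND true = true
[root] NOT true = false
Overall: false → refused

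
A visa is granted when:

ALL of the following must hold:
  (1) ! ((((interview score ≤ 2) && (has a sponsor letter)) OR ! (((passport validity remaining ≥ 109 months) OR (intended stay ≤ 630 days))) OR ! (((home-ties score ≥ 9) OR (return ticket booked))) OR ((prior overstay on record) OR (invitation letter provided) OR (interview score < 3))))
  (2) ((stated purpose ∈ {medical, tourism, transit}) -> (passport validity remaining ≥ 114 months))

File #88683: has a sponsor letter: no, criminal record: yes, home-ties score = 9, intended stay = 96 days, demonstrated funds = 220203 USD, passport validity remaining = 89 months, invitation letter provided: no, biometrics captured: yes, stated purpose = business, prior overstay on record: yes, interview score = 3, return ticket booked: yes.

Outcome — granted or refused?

Atomic conditions:
  interview score ≤ 2: 3 ≤ 2 is false
  has a sponsor letter: no → false
  passport validity remaining ≥ 109 months: 89 ≥ 109 is false
  intended stay ≤ 630 days: 96 ≤ 630 is true
  home-ties score ≥ 9: 9 ≥ 9 is true
  return ticket booked: yes → true
  prior overstay on record: yes → true
  invitation letter provided: no → false
  interview score < 3: 3 < 3 is false
  stated purpose ∈ {medical, tourism, transit}: business is not in the set → false
  passport validity remaining ≥ 114 months: 89 ≥ 114 is false
Combine:
[1.1.1] false AND false = false
[1.1.2.1] false OR true = true
[1.1.2] NOT true = false
[1.1.3.1] true OR true = true
[1.1.3] NOT true = false
[1.1.4] true OR false OR false = true
[1.1] false OR false OR false OR true = true
[1] NOT true = false
[2] false → false (antecedent false ⇒ implication holds) = true
[root] false AND true = false
Overall: false → refused

Refused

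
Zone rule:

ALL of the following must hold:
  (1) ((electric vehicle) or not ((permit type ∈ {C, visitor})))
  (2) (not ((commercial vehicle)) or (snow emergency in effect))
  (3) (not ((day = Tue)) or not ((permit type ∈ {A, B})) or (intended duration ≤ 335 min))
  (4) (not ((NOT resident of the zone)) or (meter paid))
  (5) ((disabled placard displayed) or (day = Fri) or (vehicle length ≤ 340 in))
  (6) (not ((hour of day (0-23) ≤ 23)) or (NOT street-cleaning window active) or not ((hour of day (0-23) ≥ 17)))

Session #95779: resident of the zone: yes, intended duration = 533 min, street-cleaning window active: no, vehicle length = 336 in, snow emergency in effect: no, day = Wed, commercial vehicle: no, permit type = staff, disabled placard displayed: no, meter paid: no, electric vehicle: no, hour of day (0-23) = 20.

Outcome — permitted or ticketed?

Atomic conditions:
  electric vehicle: no → false
  permit type ∈ {C, visitor}: staff is not in the set → false
  commercial vehicle: no → false
  snow emergency in effect: no → false
  day = Tue: Wed == Tue is false
  permit type ∈ {A, B}: staff is not in the set → false
  intended duration ≤ 335 min: 533 ≤ 335 is false
  NOT resident of the zone: yes → false
  meter paid: no → false
  disabled placard displayed: no → false
  day = Fri: Wed == Fri is false
  vehicle length ≤ 340 in: 336 ≤ 340 is true
  hour of day (0-23) ≤ 23: 20 ≤ 23 is true
  NOT street-cleaning window active: no → true
  hour of day (0-23) ≥ 17: 20 ≥ 17 is true
Combine:
[1.2] NOT false = true
[1] false OR true = true
[2.1] NOT false = true
[2] true OR false = true
[3.1] NOT false = true
[3.2] NOT false = true
[3] true OR true OR false = true
[4.1] NOT false = true
[4] true OR false = true
[5] false OR false OR true = true
[6.1] NOT true = false
[6.3] NOT true = false
[6] false OR true OR false = true
[root] true AND true AND true AND true AND true AND true = true
Overall: true → permitted

Permitted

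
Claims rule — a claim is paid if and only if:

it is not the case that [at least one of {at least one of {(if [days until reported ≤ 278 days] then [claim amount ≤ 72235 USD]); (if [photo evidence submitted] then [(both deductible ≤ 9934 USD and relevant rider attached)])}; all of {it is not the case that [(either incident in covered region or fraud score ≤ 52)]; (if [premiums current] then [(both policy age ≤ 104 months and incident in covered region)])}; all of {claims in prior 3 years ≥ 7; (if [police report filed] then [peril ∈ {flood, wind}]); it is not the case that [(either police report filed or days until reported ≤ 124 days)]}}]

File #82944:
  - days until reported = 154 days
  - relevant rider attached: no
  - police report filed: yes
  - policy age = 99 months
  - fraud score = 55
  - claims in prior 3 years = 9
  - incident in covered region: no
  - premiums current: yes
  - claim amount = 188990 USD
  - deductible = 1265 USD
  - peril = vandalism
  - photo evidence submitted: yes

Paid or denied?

Paid

Atomic conditions:
  days until reported ≤ 278 days: 154 ≤ 278 is true
  claim amount ≤ 72235 USD: 188990 ≤ 72235 is false
  photo evidence submitted: yes → true
  deductible ≤ 9934 USD: 1265 ≤ 9934 is true
  relevant rider attached: no → false
  incident in covered region: no → false
  fraud score ≤ 52: 55 ≤ 52 is false
  premiums current: yes → true
  policy age ≤ 104 months: 99 ≤ 104 is true
  claims in prior 3 years ≥ 7: 9 ≥ 7 is true
  police report filed: yes → true
  peril ∈ {flood, wind}: vandalism is not in the set → false
  days until reported ≤ 124 days: 154 ≤ 124 is false
Combine:
[1.1.1] true → false = false
[1.1.2.2] true AND false = false
[1.1.2] true → false = false
[1.1] false OR false = false
[1.2.1.1] false OR false = false
[1.2.1] NOT false = true
[1.2.2.2] true AND false = false
[1.2.2] true → false = false
[1.2] true AND false = false
[1.3.2] true → false = false
[1.3.3.1] true OR false = true
[1.3.3] NOT true = false
[1.3] true AND false AND false = false
[1] false OR false OR false = false
[root] NOT false = true
Overall: true → paid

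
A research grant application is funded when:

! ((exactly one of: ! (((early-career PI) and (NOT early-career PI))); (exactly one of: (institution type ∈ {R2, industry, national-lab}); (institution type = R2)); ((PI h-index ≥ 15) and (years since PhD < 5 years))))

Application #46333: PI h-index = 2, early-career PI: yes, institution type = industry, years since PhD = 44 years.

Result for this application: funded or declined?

Funded

Atomic conditions:
  early-career PI: yes → true
  NOT early-career PI: yes → false
  institution type ∈ {R2, industry, national-lab}: industry is in the set → true
  institution type = R2: industry == R2 is false
  PI h-index ≥ 15: 2 ≥ 15 is false
  years since PhD < 5 years: 44 < 5 is false
Combine:
[1.1.1] true AND false = false
[1.1] NOT false = true
[1.2] exactly-one(true, false) = true
[1.3] false AND false = false
[1] exactly-one(true, true, false) = false
[root] NOT false = true
Overall: true → funded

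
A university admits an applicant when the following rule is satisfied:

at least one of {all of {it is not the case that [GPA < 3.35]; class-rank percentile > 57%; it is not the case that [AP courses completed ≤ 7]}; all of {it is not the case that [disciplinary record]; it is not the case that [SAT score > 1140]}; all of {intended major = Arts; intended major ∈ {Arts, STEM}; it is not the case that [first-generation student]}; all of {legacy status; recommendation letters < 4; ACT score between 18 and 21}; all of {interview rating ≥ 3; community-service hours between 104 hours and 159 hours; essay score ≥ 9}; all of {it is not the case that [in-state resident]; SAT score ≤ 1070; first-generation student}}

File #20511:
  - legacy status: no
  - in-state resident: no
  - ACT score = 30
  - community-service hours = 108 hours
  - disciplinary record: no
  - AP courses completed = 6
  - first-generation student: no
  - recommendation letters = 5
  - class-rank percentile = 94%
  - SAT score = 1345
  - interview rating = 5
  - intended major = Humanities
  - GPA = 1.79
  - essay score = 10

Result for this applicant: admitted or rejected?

Atomic conditions:
  GPA < 3.35: 1.79 < 3.35 is true
  class-rank percentile > 57%: 94 > 57 is true
  AP courses completed ≤ 7: 6 ≤ 7 is true
  disciplinary record: no → false
  SAT score > 1140: 1345 > 1140 is true
  intended major = Arts: Humanities == Arts is false
  intended major ∈ {Arts, STEM}: Humanities is not in the set → false
  first-generation student: no → false
  legacy status: no → false
  recommendation letters < 4: 5 < 4 is false
  ACT score between 18 and 21: 30 in [18, 21] is false
  interview rating ≥ 3: 5 ≥ 3 is true
  community-service hours between 104 hours and 159 hours: 108 in [104, 159] is true
  essay score ≥ 9: 10 ≥ 9 is true
  in-state resident: no → false
  SAT score ≤ 1070: 1345 ≤ 1070 is false
Combine:
[1.1] NOT true = false
[1.3] NOT true = false
[1] false AND true AND false = false
[2.1] NOT false = true
[2.2] NOT true = false
[2] true AND false = false
[3.3] NOT false = true
[3] false AND false AND true = false
[4] false AND false AND false = false
[5] true AND true AND true = true
[6.1] NOT false = true
[6] true AND false AND false = false
[root] false OR false OR false OR false OR true OR false = true
Overall: true → admitted

Admitted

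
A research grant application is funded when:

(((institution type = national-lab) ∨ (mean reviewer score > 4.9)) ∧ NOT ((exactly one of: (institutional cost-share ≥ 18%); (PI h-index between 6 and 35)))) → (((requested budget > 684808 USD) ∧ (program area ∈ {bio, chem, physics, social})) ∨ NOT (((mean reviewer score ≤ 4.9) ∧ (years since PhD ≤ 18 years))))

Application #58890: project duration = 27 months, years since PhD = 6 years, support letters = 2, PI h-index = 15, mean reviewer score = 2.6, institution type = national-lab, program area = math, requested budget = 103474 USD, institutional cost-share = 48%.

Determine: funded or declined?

Declined

Atomic conditions:
  institution type = national-lab: national-lab == national-lab is true
  mean reviewer score > 4.9: 2.6 > 4.9 is false
  institutional cost-share ≥ 18%: 48 ≥ 18 is true
  PI h-index between 6 and 35: 15 in [6, 35] is true
  requested budget > 684808 USD: 103474 > 684808 is false
  program area ∈ {bio, chem, physics, social}: math is not in the set → false
  mean reviewer score ≤ 4.9: 2.6 ≤ 4.9 is true
  years since PhD ≤ 18 years: 6 ≤ 18 is true
Combine:
[1.1] true OR false = true
[1.2.1] exactly-one(true, true) = false
[1.2] NOT false = true
[1] true AND true = true
[2.1] false AND false = false
[2.2.1] true AND true = true
[2.2] NOT true = false
[2] false OR false = false
[root] true → false = false
Overall: false → declined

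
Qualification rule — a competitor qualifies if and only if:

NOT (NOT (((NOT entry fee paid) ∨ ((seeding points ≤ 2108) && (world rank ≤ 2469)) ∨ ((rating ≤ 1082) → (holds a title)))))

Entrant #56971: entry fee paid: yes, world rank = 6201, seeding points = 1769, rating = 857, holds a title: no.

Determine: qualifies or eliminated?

Atomic conditions:
  NOT entry fee paid: yes → false
  seeding points ≤ 2108: 1769 ≤ 2108 is true
  world rank ≤ 2469: 6201 ≤ 2469 is false
  rating ≤ 1082: 857 ≤ 1082 is true
  holds a title: no → false
Combine:
[1.1.2] true AND false = false
[1.1.3] true → false = false
[1.1] false OR false OR false = false
[1] NOT false = true
[root] NOT true = false
Overall: false → eliminated

Eliminated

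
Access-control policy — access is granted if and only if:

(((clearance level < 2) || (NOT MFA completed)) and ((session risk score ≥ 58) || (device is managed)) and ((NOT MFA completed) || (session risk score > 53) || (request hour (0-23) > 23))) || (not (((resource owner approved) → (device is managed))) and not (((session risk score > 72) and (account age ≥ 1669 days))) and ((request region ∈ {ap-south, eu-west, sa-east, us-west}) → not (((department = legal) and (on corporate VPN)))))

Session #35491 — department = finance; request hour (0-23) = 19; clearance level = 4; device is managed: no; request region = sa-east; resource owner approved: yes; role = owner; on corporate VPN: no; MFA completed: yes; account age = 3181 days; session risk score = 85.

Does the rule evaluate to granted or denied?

Denied

Atomic conditions:
  clearance level < 2: 4 < 2 is false
  NOT MFA completed: yes → false
  session risk score ≥ 58: 85 ≥ 58 is true
  device is managed: no → false
  session risk score > 53: 85 > 53 is true
  request hour (0-23) > 23: 19 > 23 is false
  resource owner approved: yes → true
  session risk score > 72: 85 > 72 is true
  account age ≥ 1669 days: 3181 ≥ 1669 is true
  request region ∈ {ap-south, eu-west, sa-east, us-west}: sa-east is in the set → true
  department = legal: finance == legal is false
  on corporate VPN: no → false
Combine:
[1.1] false OR false = false
[1.2] true OR false = true
[1.3] false OR true OR false = true
[1] false AND true AND true = false
[2.1.1] true → false = false
[2.1] NOT false = true
[2.2.1] true AND true = true
[2.2] NOT true = false
[2.3.2.1] false AND false = false
[2.3.2] NOT false = true
[2.3] true → true = true
[2] true AND false AND true = false
[root] false OR false = false
Overall: false → denied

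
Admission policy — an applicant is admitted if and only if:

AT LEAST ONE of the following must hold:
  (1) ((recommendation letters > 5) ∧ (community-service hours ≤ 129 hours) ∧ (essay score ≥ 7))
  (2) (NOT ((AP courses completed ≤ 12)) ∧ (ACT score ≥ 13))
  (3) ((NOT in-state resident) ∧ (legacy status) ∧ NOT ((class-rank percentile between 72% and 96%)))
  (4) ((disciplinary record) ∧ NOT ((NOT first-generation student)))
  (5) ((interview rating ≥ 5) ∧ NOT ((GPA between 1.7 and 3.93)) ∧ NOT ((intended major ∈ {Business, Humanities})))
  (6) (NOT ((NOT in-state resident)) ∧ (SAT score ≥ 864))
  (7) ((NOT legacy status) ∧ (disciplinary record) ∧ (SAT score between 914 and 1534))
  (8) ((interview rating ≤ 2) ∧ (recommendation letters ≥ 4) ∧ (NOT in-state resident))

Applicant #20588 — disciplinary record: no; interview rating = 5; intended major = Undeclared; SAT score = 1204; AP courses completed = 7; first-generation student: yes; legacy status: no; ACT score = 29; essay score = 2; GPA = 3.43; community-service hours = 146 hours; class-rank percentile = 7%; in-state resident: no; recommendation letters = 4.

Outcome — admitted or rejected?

Atomic conditions:
  recommendation letters > 5: 4 > 5 is false
  community-service hours ≤ 129 hours: 146 ≤ 129 is false
  essay score ≥ 7: 2 ≥ 7 is false
  AP courses completed ≤ 12: 7 ≤ 12 is true
  ACT score ≥ 13: 29 ≥ 13 is true
  NOT in-state resident: no → true
  legacy status: no → false
  class-rank percentile between 72% and 96%: 7 in [72, 96] is false
  disciplinary record: no → false
  NOT first-generation student: yes → false
  interview rating ≥ 5: 5 ≥ 5 is true
  GPA between 1.7 and 3.93: 3.43 in [1.7, 3.93] is true
  intended major ∈ {Business, Humanities}: Undeclared is not in the set → false
  SAT score ≥ 864: 1204 ≥ 864 is true
  NOT legacy status: no → true
  SAT score between 914 and 1534: 1204 in [914, 1534] is true
  interview rating ≤ 2: 5 ≤ 2 is false
  recommendation letters ≥ 4: 4 ≥ 4 is true
Combine:
[1] false AND false AND false = false
[2.1] NOT true = false
[2] false AND true = false
[3.3] NOT false = true
[3] true AND false AND true = false
[4.2] NOT false = true
[4] false AND true = false
[5.2] NOT true = false
[5.3] NOT false = true
[5] true AND false AND true = false
[6.1] NOT true = false
[6] false AND true = false
[7] true AND false AND true = false
[8] false AND true AND true = false
[root] false OR false OR false OR false OR false OR false OR false OR false = false
Overall: false → rejected

Rejected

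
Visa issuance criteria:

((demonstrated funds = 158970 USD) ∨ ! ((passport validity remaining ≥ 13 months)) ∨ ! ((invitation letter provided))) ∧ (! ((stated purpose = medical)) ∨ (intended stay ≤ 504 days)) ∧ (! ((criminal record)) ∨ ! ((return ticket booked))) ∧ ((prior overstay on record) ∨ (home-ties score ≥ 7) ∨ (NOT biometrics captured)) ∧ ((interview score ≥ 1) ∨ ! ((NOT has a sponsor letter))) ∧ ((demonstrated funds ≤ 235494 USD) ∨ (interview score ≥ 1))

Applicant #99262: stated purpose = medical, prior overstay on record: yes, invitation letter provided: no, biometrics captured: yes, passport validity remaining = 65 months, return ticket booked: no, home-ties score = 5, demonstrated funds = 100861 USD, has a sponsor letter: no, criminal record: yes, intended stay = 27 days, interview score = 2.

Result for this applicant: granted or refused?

Granted

Atomic conditions:
  demonstrated funds = 158970 USD: 100861 == 158970 is false
  passport validity remaining ≥ 13 months: 65 ≥ 13 is true
  invitation letter provided: no → false
  stated purpose = medical: medical == medical is true
  intended stay ≤ 504 days: 27 ≤ 504 is true
  criminal record: yes → true
  return ticket booked: no → false
  prior overstay on record: yes → true
  home-ties score ≥ 7: 5 ≥ 7 is false
  NOT biometrics captured: yes → false
  interview score ≥ 1: 2 ≥ 1 is true
  NOT has a sponsor letter: no → true
  demonstrated funds ≤ 235494 USD: 100861 ≤ 235494 is true
Combine:
[1.2] NOT true = false
[1.3] NOT false = true
[1] false OR false OR true = true
[2.1] NOT true = false
[2] false OR true = true
[3.1] NOT true = false
[3.2] NOT false = true
[3] false OR true = true
[4] true OR false OR false = true
[5.2] NOT true = false
[5] true OR false = true
[6] true OR true = true
[root] true AND true AND true AND true AND true AND true = true
Overall: true → granted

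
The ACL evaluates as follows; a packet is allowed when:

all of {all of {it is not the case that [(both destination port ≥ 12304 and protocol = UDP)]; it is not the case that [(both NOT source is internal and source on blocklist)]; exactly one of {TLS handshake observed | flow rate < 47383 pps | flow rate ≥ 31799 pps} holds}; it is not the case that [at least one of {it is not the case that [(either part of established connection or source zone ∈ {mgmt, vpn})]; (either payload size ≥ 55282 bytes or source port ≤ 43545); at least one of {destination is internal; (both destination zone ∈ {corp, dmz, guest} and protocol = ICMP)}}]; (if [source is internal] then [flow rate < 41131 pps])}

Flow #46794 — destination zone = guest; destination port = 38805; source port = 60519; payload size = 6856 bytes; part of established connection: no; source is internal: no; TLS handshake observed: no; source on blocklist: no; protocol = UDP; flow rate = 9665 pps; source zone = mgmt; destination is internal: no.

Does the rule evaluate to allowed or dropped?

Atomic conditions:
  destination port ≥ 12304: 38805 ≥ 12304 is true
  protocol = UDP: UDP == UDP is true
  NOT source is internal: no → true
  source on blocklist: no → false
  TLS handshake observed: no → false
  flow rate < 47383 pps: 9665 < 47383 is true
  flow rate ≥ 31799 pps: 9665 ≥ 31799 is false
  part of established connection: no → false
  source zone ∈ {mgmt, vpn}: mgmt is in the set → true
  payload size ≥ 55282 bytes: 6856 ≥ 55282 is false
  source port ≤ 43545: 60519 ≤ 43545 is false
  destination is internal: no → false
  destination zone ∈ {corp, dmz, guest}: guest is in the set → true
  protocol = ICMP: UDP == ICMP is false
  source is internal: no → false
  flow rate < 41131 pps: 9665 < 41131 is true
Combine:
[1.1.1] true AND true = true
[1.1] NOT true = false
[1.2.1] true AND false = false
[1.2] NOT false = true
[1.3] exactly-one(false, true, false) = true
[1] false AND true AND true = false
[2.1.1.1] false OR true = true
[2.1.1] NOT true = false
[2.1.2] false OR false = false
[2.1.3.2] true AND false = false
[2.1.3] false OR false = false
[2.1] false OR false OR false = false
[2] NOT false = true
[3] false → true (antecedent false ⇒ implication holds) = true
[root] false AND true AND true = false
Overall: false → dropped

Dropped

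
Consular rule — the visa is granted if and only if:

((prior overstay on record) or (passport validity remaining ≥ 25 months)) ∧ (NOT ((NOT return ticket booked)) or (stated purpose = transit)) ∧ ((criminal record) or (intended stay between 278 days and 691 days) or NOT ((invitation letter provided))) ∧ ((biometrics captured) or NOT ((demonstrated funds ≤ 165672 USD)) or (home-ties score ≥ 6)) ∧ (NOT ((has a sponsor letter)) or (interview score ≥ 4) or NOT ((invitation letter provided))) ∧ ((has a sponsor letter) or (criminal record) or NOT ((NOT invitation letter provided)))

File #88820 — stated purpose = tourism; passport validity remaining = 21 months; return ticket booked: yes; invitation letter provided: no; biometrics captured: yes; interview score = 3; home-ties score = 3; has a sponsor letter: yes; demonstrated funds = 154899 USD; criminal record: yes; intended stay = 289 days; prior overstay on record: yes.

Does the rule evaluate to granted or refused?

Granted

Atomic conditions:
  prior overstay on record: yes → true
  passport validity remaining ≥ 25 months: 21 ≥ 25 is false
  NOT return ticket booked: yes → false
  stated purpose = transit: tourism == transit is false
  criminal record: yes → true
  intended stay between 278 days and 691 days: 289 in [278, 691] is true
  invitation letter provided: no → false
  biometrics captured: yes → true
  demonstrated funds ≤ 165672 USD: 154899 ≤ 165672 is true
  home-ties score ≥ 6: 3 ≥ 6 is false
  has a sponsor letter: yes → true
  interview score ≥ 4: 3 ≥ 4 is false
  NOT invitation letter provided: no → true
Combine:
[1] true OR false = true
[2.1] NOT false = true
[2] true OR false = true
[3.3] NOT false = true
[3] true OR true OR true = true
[4.2] NOT true = false
[4] true OR false OR false = true
[5.1] NOT true = false
[5.3] NOT false = true
[5] false OR false OR true = true
[6.3] NOT true = false
[6] true OR true OR false = true
[root] true AND true AND true AND true AND true AND true = true
Overall: true → granted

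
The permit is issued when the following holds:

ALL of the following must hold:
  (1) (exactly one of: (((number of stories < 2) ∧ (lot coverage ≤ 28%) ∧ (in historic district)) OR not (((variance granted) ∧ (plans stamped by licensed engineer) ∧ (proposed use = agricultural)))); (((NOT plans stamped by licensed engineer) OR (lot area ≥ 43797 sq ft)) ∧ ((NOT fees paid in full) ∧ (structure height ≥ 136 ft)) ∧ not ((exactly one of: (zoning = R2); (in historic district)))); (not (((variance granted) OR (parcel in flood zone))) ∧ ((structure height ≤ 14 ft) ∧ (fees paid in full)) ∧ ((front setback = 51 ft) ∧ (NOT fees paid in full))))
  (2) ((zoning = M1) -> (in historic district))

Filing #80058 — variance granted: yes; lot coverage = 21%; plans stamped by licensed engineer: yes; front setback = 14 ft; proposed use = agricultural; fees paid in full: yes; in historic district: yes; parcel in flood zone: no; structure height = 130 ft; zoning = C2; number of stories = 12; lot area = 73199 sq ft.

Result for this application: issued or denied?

Denied

Atomic conditions:
  number of stories < 2: 12 < 2 is false
  lot coverage ≤ 28%: 21 ≤ 28 is true
  in historic district: yes → true
  variance granted: yes → true
  plans stamped by licensed engineer: yes → true
  proposed use = agricultural: agricultural == agricultural is true
  NOT plans stamped by licensed engineer: yes → false
  lot area ≥ 43797 sq ft: 73199 ≥ 43797 is true
  NOT fees paid in full: yes → false
  structure height ≥ 136 ft: 130 ≥ 136 is false
  zoning = R2: C2 == R2 is false
  parcel in flood zone: no → false
  structure height ≤ 14 ft: 130 ≤ 14 is false
  fees paid in full: yes → true
  front setback = 51 ft: 14 == 51 is false
  zoning = M1: C2 == M1 is false
Combine:
[1.1.1] false AND true AND true = false
[1.1.2.1] true AND true AND true = true
[1.1.2] NOT true = false
[1.1] false OR false = false
[1.2.1] false OR true = true
[1.2.2] false AND false = false
[1.2.3.1] exactly-one(false, true) = true
[1.2.3] NOT true = false
[1.2] true AND false AND false = false
[1.3.1.1] true OR false = true
[1.3.1] NOT true = false
[1.3.2] false AND true = false
[1.3.3] false AND false = false
[1.3] false AND false AND false = false
[1] exactly-one(false, false, false) = false
[2] false → true (antecedent false ⇒ implication holds) = true
[root] false AND true = false
Overall: false → denied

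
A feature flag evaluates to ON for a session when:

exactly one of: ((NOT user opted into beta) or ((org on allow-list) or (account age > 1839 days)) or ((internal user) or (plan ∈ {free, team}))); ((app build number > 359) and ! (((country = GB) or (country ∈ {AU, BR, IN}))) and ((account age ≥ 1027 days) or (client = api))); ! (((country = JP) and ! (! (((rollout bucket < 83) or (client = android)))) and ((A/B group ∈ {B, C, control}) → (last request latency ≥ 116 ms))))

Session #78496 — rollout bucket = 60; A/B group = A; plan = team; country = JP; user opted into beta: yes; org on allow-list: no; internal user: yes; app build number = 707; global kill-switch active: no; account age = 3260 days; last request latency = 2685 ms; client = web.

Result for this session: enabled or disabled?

Disabled

Atomic conditions:
  NOT user opted into beta: yes → false
  org on allow-list: no → false
  account age > 1839 days: 3260 > 1839 is true
  internal user: yes → true
  plan ∈ {free, team}: team is in the set → true
  app build number > 359: 707 > 359 is true
  country = GB: JP == GB is false
  country ∈ {AU, BR, IN}: JP is not in the set → false
  account age ≥ 1027 days: 3260 ≥ 1027 is true
  client = api: web == api is false
  country = JP: JP == JP is true
  rollout bucket < 83: 60 < 83 is true
  client = android: web == android is false
  A/B group ∈ {B, C, control}: A is not in the set → false
  last request latency ≥ 116 ms: 2685 ≥ 116 is true
Combine:
[1.2] false OR true = true
[1.3] true OR true = true
[1] false OR true OR true = true
[2.2.1] false OR false = false
[2.2] NOT false = true
[2.3] true OR false = true
[2] true AND true AND true = true
[3.1.2.1.1] true OR false = true
[3.1.2.1] NOT true = false
[3.1.2] NOT false = true
[3.1.3] false → true (antecedent false ⇒ implication holds) = true
[3.1] true AND true AND true = true
[3] NOT true = false
[root] exactly-one(true, true, false) = false
Overall: false → disabled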